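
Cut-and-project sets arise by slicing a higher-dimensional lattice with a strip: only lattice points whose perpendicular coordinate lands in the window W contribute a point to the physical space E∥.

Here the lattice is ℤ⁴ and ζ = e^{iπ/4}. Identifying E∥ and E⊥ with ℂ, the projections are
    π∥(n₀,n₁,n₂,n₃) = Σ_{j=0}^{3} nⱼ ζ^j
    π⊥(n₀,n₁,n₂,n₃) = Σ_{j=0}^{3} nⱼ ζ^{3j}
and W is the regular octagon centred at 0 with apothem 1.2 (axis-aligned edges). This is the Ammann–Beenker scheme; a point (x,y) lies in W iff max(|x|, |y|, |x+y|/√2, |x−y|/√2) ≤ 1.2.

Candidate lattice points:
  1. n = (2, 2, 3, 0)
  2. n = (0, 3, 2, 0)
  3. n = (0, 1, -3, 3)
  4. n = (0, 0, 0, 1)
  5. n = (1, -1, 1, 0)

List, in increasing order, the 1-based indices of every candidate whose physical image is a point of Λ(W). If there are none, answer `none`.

4

Internal map: ζ^{3j} for j=0..3 gives (1,0), (−√2/2,√2/2), (0,−1), (√2/2,√2/2).
#1 (2, 2, 3, 0): internal (0.5858, -1.5858); octagon support 1.5858 vs apothem 1.2 → ∉ W
#2 (0, 3, 2, 0): internal (-2.1213, 0.1213); octagon support 2.1213 vs apothem 1.2 → ∉ W
#3 (0, 1, -3, 3): internal (1.4142, 5.8284); octagon support 5.8284 vs apothem 1.2 → ∉ W
#4 (0, 0, 0, 1): internal (0.7071, 0.7071); octagon support 1.0000 vs apothem 1.2 → ∈ W
#5 (1, -1, 1, 0): internal (1.7071, -1.7071); octagon support 2.4142 vs apothem 1.2 → ∉ W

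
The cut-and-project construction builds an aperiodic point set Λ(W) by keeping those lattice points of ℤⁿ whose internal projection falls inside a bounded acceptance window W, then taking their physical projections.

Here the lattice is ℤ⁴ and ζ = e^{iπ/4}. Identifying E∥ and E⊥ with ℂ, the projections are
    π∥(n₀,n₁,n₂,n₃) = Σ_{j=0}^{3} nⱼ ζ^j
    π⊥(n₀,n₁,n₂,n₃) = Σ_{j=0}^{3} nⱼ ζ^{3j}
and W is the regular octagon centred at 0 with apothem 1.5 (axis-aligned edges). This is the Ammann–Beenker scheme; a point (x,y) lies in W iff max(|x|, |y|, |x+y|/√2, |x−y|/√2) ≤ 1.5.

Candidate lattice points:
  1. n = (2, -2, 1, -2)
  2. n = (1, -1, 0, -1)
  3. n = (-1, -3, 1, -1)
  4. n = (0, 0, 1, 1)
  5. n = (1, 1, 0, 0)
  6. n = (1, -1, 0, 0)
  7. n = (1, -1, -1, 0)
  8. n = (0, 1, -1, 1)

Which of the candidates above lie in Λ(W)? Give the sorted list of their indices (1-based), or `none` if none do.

π⊥(n) = n₀ + n₁ζ³ + n₂ζ⁶ + n₃ζ⁹ where ζ = e^{iπ/4}.
candidate 1: n = (2, -2, 1, -2) → π⊥ ≈ (+2.0000, -3.8284); max(|x|,|y|,|x±y|/√2) = 4.1213 > 1.5 ⇒ ∉ W
candidate 2: n = (1, -1, 0, -1) → π⊥ ≈ (+1.0000, -1.4142); max(|x|,|y|,|x±y|/√2) = 1.7071 > 1.5 ⇒ ∉ W
candidate 3: n = (-1, -3, 1, -1) → π⊥ ≈ (+0.4142, -3.8284); max(|x|,|y|,|x±y|/√2) = 3.8284 > 1.5 ⇒ ∉ W
candidate 4: n = (0, 0, 1, 1) → π⊥ ≈ (+0.7071, -0.2929); max(|x|,|y|,|x±y|/√2) = 0.7071 ≤ 1.5 ⇒ ∈ W
candidate 5: n = (1, 1, 0, 0) → π⊥ ≈ (+0.2929, +0.7071); max(|x|,|y|,|x±y|/√2) = 0.7071 ≤ 1.5 ⇒ ∈ W
candidate 6: n = (1, -1, 0, 0) → π⊥ ≈ (+1.7071, -0.7071); max(|x|,|y|,|x±y|/√2) = 1.7071 > 1.5 ⇒ ∉ W
candidate 7: n = (1, -1, -1, 0) → π⊥ ≈ (+1.7071, +0.2929); max(|x|,|y|,|x±y|/√2) = 1.7071 > 1.5 ⇒ ∉ W
candidate 8: n = (0, 1, -1, 1) → π⊥ ≈ (+0.0000, +2.4142); max(|x|,|y|,|x±y|/√2) = 2.4142 > 1.5 ⇒ ∉ W

4, 5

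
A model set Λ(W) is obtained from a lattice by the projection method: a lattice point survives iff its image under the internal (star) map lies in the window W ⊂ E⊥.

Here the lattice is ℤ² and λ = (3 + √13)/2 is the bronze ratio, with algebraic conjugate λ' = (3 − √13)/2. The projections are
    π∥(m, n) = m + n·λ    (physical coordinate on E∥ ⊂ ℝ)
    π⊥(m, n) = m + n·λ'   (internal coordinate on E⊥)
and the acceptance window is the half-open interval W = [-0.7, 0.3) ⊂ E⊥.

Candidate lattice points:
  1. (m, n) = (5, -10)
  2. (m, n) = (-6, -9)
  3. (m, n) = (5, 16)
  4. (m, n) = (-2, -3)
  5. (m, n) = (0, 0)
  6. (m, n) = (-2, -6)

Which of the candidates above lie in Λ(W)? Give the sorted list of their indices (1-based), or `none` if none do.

Compute λ' = (3−√13)/2 = -0.30278, so π⊥(m,n) = m -0.30278·n.
candidate 1: (m,n)=(5,-10) → π∥ = 5-10·λ ≈ -28.02776, π⊥ = 5-10·λ' ≈ 8.02776 ∉ [-0.7, 0.3) ⇒ out
candidate 2: (m,n)=(-6,-9) → π∥ = -6-9·λ ≈ -35.72498, π⊥ = -6-9·λ' ≈ -3.27502 ∉ [-0.7, 0.3) ⇒ out
candidate 3: (m,n)=(5,16) → π∥ = 5+16·λ ≈ 57.84441, π⊥ = 5+16·λ' ≈ 0.15559 ∈ [-0.7, 0.3) ⇒ IN Λ
candidate 4: (m,n)=(-2,-3) → π∥ = -2-3·λ ≈ -11.90833, π⊥ = -2-3·λ' ≈ -1.09167 ∉ [-0.7, 0.3) ⇒ out
candidate 5: (m,n)=(0,0) → π∥ = 0+0·λ ≈ 0.00000, π⊥ = 0+0·λ' ≈ 0.00000 ∈ [-0.7, 0.3) ⇒ IN Λ
candidate 6: (m,n)=(-2,-6) → π∥ = -2-6·λ ≈ -21.81665, π⊥ = -2-6·λ' ≈ -0.18335 ∈ [-0.7, 0.3) ⇒ IN Λ

3, 5, 6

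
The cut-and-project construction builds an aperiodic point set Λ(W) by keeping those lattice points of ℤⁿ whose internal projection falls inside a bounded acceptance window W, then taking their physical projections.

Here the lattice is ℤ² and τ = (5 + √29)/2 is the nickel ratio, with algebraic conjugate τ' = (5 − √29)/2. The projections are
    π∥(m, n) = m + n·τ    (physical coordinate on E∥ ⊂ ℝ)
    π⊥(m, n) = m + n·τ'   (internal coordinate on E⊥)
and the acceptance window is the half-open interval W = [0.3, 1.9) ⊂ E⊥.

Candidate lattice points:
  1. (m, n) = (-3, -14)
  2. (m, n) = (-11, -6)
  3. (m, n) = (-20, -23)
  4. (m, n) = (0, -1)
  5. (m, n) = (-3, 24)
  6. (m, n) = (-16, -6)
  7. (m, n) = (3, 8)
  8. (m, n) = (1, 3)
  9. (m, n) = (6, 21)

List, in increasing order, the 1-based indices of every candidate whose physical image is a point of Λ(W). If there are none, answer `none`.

τ' = (5−√29)/2 ≈ -0.1926.
#1 (-3,-14): internal coord -3 + (-14)·τ' = -0.3038; -0.3038 ∉ [0.3, 1.9) → out
#2 (-11,-6): internal coord -11 + (-6)·τ' = -9.8445; -9.8445 ∉ [0.3, 1.9) → out
#3 (-20,-23): internal coord -20 + (-23)·τ' = -15.5706; -15.5706 ∉ [0.3, 1.9) → out
#4 (0,-1): internal coord 0 + (-1)·τ' = +0.1926; +0.1926 ∉ [0.3, 1.9) → out
#5 (-3,24): internal coord -3 + (24)·τ' = -7.6220; -7.6220 ∉ [0.3, 1.9) → out
#6 (-16,-6): internal coord -16 + (-6)·τ' = -14.8445; -14.8445 ∉ [0.3, 1.9) → out
#7 (3,8): internal coord 3 + (8)·τ' = +1.4593; +1.4593 ∈ [0.3, 1.9) → IN Λ
#8 (1,3): internal coord 1 + (3)·τ' = +0.4223; +0.4223 ∈ [0.3, 1.9) → IN Λ
#9 (6,21): internal coord 6 + (21)·τ' = +1.9558; +1.9558 ∉ [0.3, 1.9) → out

7, 8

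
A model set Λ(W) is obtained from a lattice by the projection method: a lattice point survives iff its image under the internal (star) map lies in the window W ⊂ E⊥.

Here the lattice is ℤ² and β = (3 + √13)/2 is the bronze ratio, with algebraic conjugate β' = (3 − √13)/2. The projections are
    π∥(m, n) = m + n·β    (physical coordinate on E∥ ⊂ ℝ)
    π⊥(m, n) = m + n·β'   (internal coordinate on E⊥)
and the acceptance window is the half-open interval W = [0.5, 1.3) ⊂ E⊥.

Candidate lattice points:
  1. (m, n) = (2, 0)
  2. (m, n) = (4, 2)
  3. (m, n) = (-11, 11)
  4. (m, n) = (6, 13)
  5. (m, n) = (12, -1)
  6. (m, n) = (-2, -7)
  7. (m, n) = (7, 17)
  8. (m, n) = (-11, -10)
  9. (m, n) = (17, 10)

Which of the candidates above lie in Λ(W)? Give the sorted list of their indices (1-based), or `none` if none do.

Numerically β ≈ 3.30278 and β' = −1/β ≈ -0.30278.
candidate 1: (m,n)=(2,0) → π∥ = 2+0·β ≈ 2.00000, π⊥ = 2+0·β' ≈ 2.00000 ∉ [0.5, 1.3) ⇒ out
candidate 2: (m,n)=(4,2) → π∥ = 4+2·β ≈ 10.60555, π⊥ = 4+2·β' ≈ 3.39445 ∉ [0.5, 1.3) ⇒ out
candidate 3: (m,n)=(-11,11) → π∥ = -11+11·β ≈ 25.33053, π⊥ = -11+11·β' ≈ -14.33053 ∉ [0.5, 1.3) ⇒ out
candidate 4: (m,n)=(6,13) → π∥ = 6+13·β ≈ 48.93608, π⊥ = 6+13·β' ≈ 2.06392 ∉ [0.5, 1.3) ⇒ out
candidate 5: (m,n)=(12,-1) → π∥ = 12-1·β ≈ 8.69722, π⊥ = 12-1·β' ≈ 12.30278 ∉ [0.5, 1.3) ⇒ out
candidate 6: (m,n)=(-2,-7) → π∥ = -2-7·β ≈ -25.11943, π⊥ = -2-7·β' ≈ 0.11943 ∉ [0.5, 1.3) ⇒ out
candidate 7: (m,n)=(7,17) → π∥ = 7+17·β ≈ 63.14719, π⊥ = 7+17·β' ≈ 1.85281 ∉ [0.5, 1.3) ⇒ out
candidate 8: (m,n)=(-11,-10) → π∥ = -11-10·β ≈ -44.02776, π⊥ = -11-10·β' ≈ -7.97224 ∉ [0.5, 1.3) ⇒ out
candidate 9: (m,n)=(17,10) → π∥ = 17+10·β ≈ 50.02776, π⊥ = 17+10·β' ≈ 13.97224 ∉ [0.5, 1.3) ⇒ out

none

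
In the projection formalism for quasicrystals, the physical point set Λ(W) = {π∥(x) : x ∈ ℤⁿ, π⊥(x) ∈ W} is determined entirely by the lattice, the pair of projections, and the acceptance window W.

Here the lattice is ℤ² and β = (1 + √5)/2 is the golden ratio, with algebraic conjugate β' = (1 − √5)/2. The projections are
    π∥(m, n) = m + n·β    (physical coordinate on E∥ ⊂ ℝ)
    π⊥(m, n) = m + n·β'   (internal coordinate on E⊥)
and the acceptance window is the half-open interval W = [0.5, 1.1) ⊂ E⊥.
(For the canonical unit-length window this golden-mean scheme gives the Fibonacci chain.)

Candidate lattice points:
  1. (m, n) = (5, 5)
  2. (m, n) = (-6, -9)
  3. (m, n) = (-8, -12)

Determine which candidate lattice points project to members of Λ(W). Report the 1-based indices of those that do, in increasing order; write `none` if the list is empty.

Compute β' = (1−√5)/2 = -0.618034, so π⊥(m,n) = m -0.618034·n.
candidate 1: (m,n)=(5,5) → π∥ = 5+5·β ≈ 13.090170, π⊥ = 5+5·β' ≈ 1.909830 ∉ [0.5, 1.1) ⇒ out
candidate 2: (m,n)=(-6,-9) → π∥ = -6-9·β ≈ -20.562306, π⊥ = -6-9·β' ≈ -0.437694 ∉ [0.5, 1.1) ⇒ out
candidate 3: (m,n)=(-8,-12) → π∥ = -8-12·β ≈ -27.416408, π⊥ = -8-12·β' ≈ -0.583592 ∉ [0.5, 1.1) ⇒ out

none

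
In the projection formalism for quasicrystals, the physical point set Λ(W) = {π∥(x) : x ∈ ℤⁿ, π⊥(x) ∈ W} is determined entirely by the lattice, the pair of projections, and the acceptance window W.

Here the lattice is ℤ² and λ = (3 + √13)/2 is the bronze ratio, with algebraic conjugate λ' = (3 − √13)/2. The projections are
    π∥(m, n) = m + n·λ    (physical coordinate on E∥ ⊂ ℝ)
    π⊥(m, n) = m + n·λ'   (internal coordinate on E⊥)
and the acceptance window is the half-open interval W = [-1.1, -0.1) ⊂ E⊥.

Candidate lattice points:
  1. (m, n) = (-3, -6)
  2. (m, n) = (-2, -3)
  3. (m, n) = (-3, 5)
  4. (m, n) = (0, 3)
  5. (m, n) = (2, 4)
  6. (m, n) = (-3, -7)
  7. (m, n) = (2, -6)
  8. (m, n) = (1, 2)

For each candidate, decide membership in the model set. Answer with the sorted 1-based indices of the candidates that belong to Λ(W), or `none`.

λ' = (3−√13)/2 ≈ -0.3028.
[1] lift (-3,-6): star map gives -1.1833; window check -1.1 ≤ -1.1833 < -0.1 is false → out
[2] lift (-2,-3): star map gives -1.0917; window check -1.1 ≤ -1.0917 < -0.1 is true → IN Λ
[3] lift (-3,5): star map gives -4.5139; window check -1.1 ≤ -4.5139 < -0.1 is false → out
[4] lift (0,3): star map gives -0.9083; window check -1.1 ≤ -0.9083 < -0.1 is true → IN Λ
[5] lift (2,4): star map gives 0.7889; window check -1.1 ≤ 0.7889 < -0.1 is false → out
[6] lift (-3,-7): star map gives -0.8806; window check -1.1 ≤ -0.8806 < -0.1 is true → IN Λ
[7] lift (2,-6): star map gives 3.8167; window check -1.1 ≤ 3.8167 < -0.1 is false → out
[8] lift (1,2): star map gives 0.3944; window check -1.1 ≤ 0.3944 < -0.1 is false → out

2, 4, 6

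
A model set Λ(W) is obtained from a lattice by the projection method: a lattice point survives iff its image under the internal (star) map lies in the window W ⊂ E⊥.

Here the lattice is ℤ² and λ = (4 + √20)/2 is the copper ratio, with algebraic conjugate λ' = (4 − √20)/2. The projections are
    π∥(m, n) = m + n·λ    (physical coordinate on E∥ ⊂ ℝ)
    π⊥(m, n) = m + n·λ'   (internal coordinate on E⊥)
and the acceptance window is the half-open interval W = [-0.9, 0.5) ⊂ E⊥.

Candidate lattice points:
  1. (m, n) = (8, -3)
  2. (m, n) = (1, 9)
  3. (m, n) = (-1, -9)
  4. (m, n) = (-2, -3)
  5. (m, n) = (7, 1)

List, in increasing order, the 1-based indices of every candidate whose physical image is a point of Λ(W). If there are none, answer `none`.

none

λ' = (4−√20)/2 ≈ -0.23607.
[1] lift (8,-3): star map gives 8.70820; window check -0.9 ≤ 8.70820 < 0.5 is false → out
[2] lift (1,9): star map gives -1.12461; window check -0.9 ≤ -1.12461 < 0.5 is false → out
[3] lift (-1,-9): star map gives 1.12461; window check -0.9 ≤ 1.12461 < 0.5 is false → out
[4] lift (-2,-3): star map gives -1.29180; window check -0.9 ≤ -1.29180 < 0.5 is false → out
[5] lift (7,1): star map gives 6.76393; window check -0.9 ≤ 6.76393 < 0.5 is false → out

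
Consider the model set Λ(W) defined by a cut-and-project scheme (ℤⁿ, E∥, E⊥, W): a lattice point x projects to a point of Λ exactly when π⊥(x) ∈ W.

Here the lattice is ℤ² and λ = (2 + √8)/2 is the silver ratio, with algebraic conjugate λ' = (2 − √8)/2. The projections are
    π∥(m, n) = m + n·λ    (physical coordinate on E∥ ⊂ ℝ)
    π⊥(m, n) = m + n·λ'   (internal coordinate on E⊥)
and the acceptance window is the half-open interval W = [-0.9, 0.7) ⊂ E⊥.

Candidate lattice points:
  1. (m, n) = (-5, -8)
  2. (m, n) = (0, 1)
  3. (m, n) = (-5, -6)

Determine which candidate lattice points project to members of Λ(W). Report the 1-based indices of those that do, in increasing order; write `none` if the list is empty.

Compute λ' = (2−√8)/2 = -0.41421, so π⊥(m,n) = m -0.41421·n.
#1 (-5,-8): internal coord -5 + (-8)·λ' = -1.68629; -1.68629 ∉ [-0.9, 0.7) → out
#2 (0,1): internal coord 0 + (1)·λ' = -0.41421; -0.41421 ∈ [-0.9, 0.7) → IN Λ
#3 (-5,-6): internal coord -5 + (-6)·λ' = -2.51472; -2.51472 ∉ [-0.9, 0.7) → out

2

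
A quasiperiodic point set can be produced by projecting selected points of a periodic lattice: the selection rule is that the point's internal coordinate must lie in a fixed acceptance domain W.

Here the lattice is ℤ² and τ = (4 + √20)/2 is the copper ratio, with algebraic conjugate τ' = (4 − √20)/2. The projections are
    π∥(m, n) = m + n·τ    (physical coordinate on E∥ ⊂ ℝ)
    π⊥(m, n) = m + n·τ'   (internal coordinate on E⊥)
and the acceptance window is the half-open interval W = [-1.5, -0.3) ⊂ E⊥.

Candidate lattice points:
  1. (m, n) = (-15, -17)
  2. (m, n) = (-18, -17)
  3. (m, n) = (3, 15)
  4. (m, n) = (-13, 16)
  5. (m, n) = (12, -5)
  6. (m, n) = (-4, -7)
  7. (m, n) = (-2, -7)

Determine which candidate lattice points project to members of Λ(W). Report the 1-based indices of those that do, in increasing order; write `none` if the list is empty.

Numerically τ ≈ 4.236068 and τ' = −1/τ ≈ -0.236068.
[1] lift (-15,-17): star map gives -10.986844; window check -1.5 ≤ -10.986844 < -0.3 is false → out
[2] lift (-18,-17): star map gives -13.986844; window check -1.5 ≤ -13.986844 < -0.3 is false → out
[3] lift (3,15): star map gives -0.541020; window check -1.5 ≤ -0.541020 < -0.3 is true → IN Λ
[4] lift (-13,16): star map gives -16.777088; window check -1.5 ≤ -16.777088 < -0.3 is false → out
[5] lift (12,-5): star map gives 13.180340; window check -1.5 ≤ 13.180340 < -0.3 is false → out
[6] lift (-4,-7): star map gives -2.347524; window check -1.5 ≤ -2.347524 < -0.3 is false → out
[7] lift (-2,-7): star map gives -0.347524; window check -1.5 ≤ -0.347524 < -0.3 is true → IN Λ

3, 7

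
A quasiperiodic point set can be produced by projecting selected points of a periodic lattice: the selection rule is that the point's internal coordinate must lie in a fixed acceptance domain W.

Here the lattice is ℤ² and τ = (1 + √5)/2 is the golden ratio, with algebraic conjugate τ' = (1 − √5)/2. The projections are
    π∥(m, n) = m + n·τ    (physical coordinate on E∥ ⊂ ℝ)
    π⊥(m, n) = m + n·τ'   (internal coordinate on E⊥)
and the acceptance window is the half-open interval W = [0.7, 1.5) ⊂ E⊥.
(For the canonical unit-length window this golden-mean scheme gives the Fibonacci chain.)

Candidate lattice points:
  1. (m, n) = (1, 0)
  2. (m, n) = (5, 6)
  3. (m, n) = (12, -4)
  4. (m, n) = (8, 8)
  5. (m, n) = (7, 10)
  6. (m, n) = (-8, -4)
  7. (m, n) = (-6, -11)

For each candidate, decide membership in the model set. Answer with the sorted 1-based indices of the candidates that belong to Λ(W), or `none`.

Compute τ' = (1−√5)/2 = -0.61803, so π⊥(m,n) = m -0.61803·n.
candidate 1: (m,n)=(1,0) → π∥ = 1+0·τ ≈ 1.00000, π⊥ = 1+0·τ' ≈ 1.00000 ∈ [0.7, 1.5) ⇒ IN Λ
candidate 2: (m,n)=(5,6) → π∥ = 5+6·τ ≈ 14.70820, π⊥ = 5+6·τ' ≈ 1.29180 ∈ [0.7, 1.5) ⇒ IN Λ
candidate 3: (m,n)=(12,-4) → π∥ = 12-4·τ ≈ 5.52786, π⊥ = 12-4·τ' ≈ 14.47214 ∉ [0.7, 1.5) ⇒ out
candidate 4: (m,n)=(8,8) → π∥ = 8+8·τ ≈ 20.94427, π⊥ = 8+8·τ' ≈ 3.05573 ∉ [0.7, 1.5) ⇒ out
candidate 5: (m,n)=(7,10) → π∥ = 7+10·τ ≈ 23.18034, π⊥ = 7+10·τ' ≈ 0.81966 ∈ [0.7, 1.5) ⇒ IN Λ
candidate 6: (m,n)=(-8,-4) → π∥ = -8-4·τ ≈ -14.47214, π⊥ = -8-4·τ' ≈ -5.52786 ∉ [0.7, 1.5) ⇒ out
candidate 7: (m,n)=(-6,-11) → π∥ = -6-11·τ ≈ -23.79837, π⊥ = -6-11·τ' ≈ 0.79837 ∈ [0.7, 1.5) ⇒ IN Λ

1, 2, 5, 7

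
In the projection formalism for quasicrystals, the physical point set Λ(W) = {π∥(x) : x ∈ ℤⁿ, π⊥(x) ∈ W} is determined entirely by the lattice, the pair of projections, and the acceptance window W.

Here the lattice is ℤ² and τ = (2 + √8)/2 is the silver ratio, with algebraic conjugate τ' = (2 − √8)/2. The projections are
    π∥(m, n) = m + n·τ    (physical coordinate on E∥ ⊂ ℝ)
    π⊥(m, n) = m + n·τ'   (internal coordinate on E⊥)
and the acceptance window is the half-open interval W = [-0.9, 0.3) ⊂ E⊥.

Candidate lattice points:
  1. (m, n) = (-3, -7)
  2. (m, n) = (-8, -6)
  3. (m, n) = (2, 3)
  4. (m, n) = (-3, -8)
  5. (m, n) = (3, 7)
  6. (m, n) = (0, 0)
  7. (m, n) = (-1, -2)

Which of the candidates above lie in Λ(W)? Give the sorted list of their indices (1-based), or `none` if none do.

1, 5, 6, 7

Numerically τ ≈ 2.414214 and τ' = −1/τ ≈ -0.414214.
#1 (-3,-7): internal coord -3 + (-7)·τ' = -0.100505; -0.100505 ∈ [-0.9, 0.3) → IN Λ
#2 (-8,-6): internal coord -8 + (-6)·τ' = -5.514719; -5.514719 ∉ [-0.9, 0.3) → out
#3 (2,3): internal coord 2 + (3)·τ' = +0.757359; +0.757359 ∉ [-0.9, 0.3) → out
#4 (-3,-8): internal coord -3 + (-8)·τ' = +0.313708; +0.313708 ∉ [-0.9, 0.3) → out
#5 (3,7): internal coord 3 + (7)·τ' = +0.100505; +0.100505 ∈ [-0.9, 0.3) → IN Λ
#6 (0,0): internal coord 0 + (0)·τ' = +0.000000; +0.000000 ∈ [-0.9, 0.3) → IN Λ
#7 (-1,-2): internal coord -1 + (-2)·τ' = -0.171573; -0.171573 ∈ [-0.9, 0.3) → IN Λ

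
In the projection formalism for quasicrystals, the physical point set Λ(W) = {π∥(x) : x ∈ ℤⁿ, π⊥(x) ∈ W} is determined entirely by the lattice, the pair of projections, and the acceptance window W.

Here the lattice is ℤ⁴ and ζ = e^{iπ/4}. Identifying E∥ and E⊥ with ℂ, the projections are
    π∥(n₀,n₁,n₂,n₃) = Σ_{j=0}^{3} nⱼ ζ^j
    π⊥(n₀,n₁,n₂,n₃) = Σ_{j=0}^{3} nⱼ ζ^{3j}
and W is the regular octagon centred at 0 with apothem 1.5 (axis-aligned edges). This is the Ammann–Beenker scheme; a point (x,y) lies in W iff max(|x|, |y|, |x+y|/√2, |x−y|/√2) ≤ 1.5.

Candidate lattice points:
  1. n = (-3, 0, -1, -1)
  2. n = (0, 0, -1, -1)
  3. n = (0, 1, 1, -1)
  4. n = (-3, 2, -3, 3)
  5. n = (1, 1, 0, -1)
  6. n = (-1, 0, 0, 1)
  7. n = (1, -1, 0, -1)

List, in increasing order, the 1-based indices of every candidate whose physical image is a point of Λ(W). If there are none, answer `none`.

With ζ = e^{iπ/4} the internal vectors are ζ^0,ζ^3,ζ^6,ζ^9.
candidate 1: n = (-3, 0, -1, -1) → π⊥ ≈ (-3.70711, +0.29289); max(|x|,|y|,|x±y|/√2) = 3.70711 > 1.5 ⇒ ∉ W
candidate 2: n = (0, 0, -1, -1) → π⊥ ≈ (-0.70711, +0.29289); max(|x|,|y|,|x±y|/√2) = 0.70711 ≤ 1.5 ⇒ ∈ W
candidate 3: n = (0, 1, 1, -1) → π⊥ ≈ (-1.41421, -1.00000); max(|x|,|y|,|x±y|/√2) = 1.70711 > 1.5 ⇒ ∉ W
candidate 4: n = (-3, 2, -3, 3) → π⊥ ≈ (-2.29289, +6.53553); max(|x|,|y|,|x±y|/√2) = 6.53553 > 1.5 ⇒ ∉ W
candidate 5: n = (1, 1, 0, -1) → π⊥ ≈ (-0.41421, +0.00000); max(|x|,|y|,|x±y|/√2) = 0.41421 ≤ 1.5 ⇒ ∈ W
candidate 6: n = (-1, 0, 0, 1) → π⊥ ≈ (-0.29289, +0.70711); max(|x|,|y|,|x±y|/√2) = 0.70711 ≤ 1.5 ⇒ ∈ W
candidate 7: n = (1, -1, 0, -1) → π⊥ ≈ (+1.00000, -1.41421); max(|x|,|y|,|x±y|/√2) = 1.70711 > 1.5 ⇒ ∉ W

2, 5, 6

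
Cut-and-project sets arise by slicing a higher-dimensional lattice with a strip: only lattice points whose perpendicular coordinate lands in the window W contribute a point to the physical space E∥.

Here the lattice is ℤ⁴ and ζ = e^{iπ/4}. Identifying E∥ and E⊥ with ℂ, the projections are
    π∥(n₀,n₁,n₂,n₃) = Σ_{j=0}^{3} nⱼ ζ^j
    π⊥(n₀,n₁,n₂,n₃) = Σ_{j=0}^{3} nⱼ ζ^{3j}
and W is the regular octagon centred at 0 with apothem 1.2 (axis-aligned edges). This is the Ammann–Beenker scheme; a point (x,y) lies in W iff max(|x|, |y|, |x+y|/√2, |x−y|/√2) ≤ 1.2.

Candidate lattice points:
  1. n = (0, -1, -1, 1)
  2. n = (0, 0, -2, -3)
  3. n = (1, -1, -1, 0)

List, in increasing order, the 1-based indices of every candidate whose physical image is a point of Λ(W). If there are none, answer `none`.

none

π⊥(n) = n₀ + n₁ζ³ + n₂ζ⁶ + n₃ζ⁹ where ζ = e^{iπ/4}.
candidate 1: n = (0, -1, -1, 1) → π⊥ ≈ (+1.4142, +1.0000); max(|x|,|y|,|x±y|/√2) = 1.7071 > 1.2 ⇒ ∉ W
candidate 2: n = (0, 0, -2, -3) → π⊥ ≈ (-2.1213, -0.1213); max(|x|,|y|,|x±y|/√2) = 2.1213 > 1.2 ⇒ ∉ W
candidate 3: n = (1, -1, -1, 0) → π⊥ ≈ (+1.7071, +0.2929); max(|x|,|y|,|x±y|/√2) = 1.7071 > 1.2 ⇒ ∉ W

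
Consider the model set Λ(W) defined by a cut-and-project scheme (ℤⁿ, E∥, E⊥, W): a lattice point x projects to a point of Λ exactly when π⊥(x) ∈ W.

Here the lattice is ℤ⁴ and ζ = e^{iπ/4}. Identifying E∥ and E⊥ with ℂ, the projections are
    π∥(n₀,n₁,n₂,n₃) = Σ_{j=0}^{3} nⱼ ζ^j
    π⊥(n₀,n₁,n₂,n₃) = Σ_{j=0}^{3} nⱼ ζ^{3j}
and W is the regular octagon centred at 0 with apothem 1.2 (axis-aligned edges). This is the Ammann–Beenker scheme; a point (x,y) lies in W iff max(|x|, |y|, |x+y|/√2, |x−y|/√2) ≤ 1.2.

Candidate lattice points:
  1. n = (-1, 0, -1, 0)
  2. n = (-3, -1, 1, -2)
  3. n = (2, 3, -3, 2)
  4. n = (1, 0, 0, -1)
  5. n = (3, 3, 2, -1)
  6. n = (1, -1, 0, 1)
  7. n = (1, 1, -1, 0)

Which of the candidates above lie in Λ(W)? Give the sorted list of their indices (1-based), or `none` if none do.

Internal map: ζ^{3j} for j=0..3 gives (1,0), (−√2/2,√2/2), (0,−1), (√2/2,√2/2).
#1 (-1, 0, -1, 0): internal (-1.000000, 1.000000); octagon support 1.414214 vs apothem 1.2 → ∉ W
#2 (-3, -1, 1, -2): internal (-3.707107, -3.121320); octagon support 4.828427 vs apothem 1.2 → ∉ W
#3 (2, 3, -3, 2): internal (1.292893, 6.535534); octagon support 6.535534 vs apothem 1.2 → ∉ W
#4 (1, 0, 0, -1): internal (0.292893, -0.707107); octagon support 0.707107 vs apothem 1.2 → ∈ W
#5 (3, 3, 2, -1): internal (0.171573, -0.585786); octagon support 0.585786 vs apothem 1.2 → ∈ W
#6 (1, -1, 0, 1): internal (2.414214, 0.000000); octagon support 2.414214 vs apothem 1.2 → ∉ W
#7 (1, 1, -1, 0): internal (0.292893, 1.707107); octagon support 1.707107 vs apothem 1.2 → ∉ W

4, 5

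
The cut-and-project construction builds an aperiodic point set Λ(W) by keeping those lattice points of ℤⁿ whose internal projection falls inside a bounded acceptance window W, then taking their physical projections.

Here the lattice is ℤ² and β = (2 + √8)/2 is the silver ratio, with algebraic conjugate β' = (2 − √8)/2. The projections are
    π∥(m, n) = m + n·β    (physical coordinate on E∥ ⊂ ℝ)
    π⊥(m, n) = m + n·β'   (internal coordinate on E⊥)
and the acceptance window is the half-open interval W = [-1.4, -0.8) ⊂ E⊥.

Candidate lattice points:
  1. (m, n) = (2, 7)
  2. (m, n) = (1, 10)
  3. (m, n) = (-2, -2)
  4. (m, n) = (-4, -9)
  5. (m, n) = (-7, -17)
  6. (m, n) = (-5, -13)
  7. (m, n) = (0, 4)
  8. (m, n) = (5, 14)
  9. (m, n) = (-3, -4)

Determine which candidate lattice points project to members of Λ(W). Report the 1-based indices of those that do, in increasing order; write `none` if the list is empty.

1, 3, 9

Numerically β ≈ 2.4142 and β' = −1/β ≈ -0.4142.
[1] lift (2,7): star map gives -0.8995; window check -1.4 ≤ -0.8995 < -0.8 is true → IN Λ
[2] lift (1,10): star map gives -3.1421; window check -1.4 ≤ -3.1421 < -0.8 is false → out
[3] lift (-2,-2): star map gives -1.1716; window check -1.4 ≤ -1.1716 < -0.8 is true → IN Λ
[4] lift (-4,-9): star map gives -0.2721; window check -1.4 ≤ -0.2721 < -0.8 is false → out
[5] lift (-7,-17): star map gives 0.0416; window check -1.4 ≤ 0.0416 < -0.8 is false → out
[6] lift (-5,-13): star map gives 0.3848; window check -1.4 ≤ 0.3848 < -0.8 is false → out
[7] lift (0,4): star map gives -1.6569; window check -1.4 ≤ -1.6569 < -0.8 is false → out
[8] lift (5,14): star map gives -0.7990; window check -1.4 ≤ -0.7990 < -0.8 is false → out
[9] lift (-3,-4): star map gives -1.3431; window check -1.4 ≤ -1.3431 < -0.8 is true → IN Λ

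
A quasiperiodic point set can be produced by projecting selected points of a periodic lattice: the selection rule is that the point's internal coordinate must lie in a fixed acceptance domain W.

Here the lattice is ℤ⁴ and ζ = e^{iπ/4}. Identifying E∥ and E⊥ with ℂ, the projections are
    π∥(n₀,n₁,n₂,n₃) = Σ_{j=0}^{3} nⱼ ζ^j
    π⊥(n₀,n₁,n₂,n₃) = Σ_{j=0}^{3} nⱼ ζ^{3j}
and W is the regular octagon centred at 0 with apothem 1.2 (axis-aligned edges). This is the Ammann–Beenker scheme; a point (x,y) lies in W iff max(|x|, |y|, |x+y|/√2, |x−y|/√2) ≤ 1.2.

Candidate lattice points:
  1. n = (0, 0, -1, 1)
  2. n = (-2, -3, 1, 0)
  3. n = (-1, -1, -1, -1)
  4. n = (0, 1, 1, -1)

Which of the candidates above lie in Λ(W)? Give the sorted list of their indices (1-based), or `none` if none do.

3

With ζ = e^{iπ/4} the internal vectors are ζ^0,ζ^3,ζ^6,ζ^9.
#1 (0, 0, -1, 1): internal (0.707107, 1.707107); octagon support 1.707107 vs apothem 1.2 → ∉ W
#2 (-2, -3, 1, 0): internal (0.121320, -3.121320); octagon support 3.121320 vs apothem 1.2 → ∉ W
#3 (-1, -1, -1, -1): internal (-1.000000, -0.414214); octagon support 1.000000 vs apothem 1.2 → ∈ W
#4 (0, 1, 1, -1): internal (-1.414214, -1.000000); octagon support 1.707107 vs apothem 1.2 → ∉ W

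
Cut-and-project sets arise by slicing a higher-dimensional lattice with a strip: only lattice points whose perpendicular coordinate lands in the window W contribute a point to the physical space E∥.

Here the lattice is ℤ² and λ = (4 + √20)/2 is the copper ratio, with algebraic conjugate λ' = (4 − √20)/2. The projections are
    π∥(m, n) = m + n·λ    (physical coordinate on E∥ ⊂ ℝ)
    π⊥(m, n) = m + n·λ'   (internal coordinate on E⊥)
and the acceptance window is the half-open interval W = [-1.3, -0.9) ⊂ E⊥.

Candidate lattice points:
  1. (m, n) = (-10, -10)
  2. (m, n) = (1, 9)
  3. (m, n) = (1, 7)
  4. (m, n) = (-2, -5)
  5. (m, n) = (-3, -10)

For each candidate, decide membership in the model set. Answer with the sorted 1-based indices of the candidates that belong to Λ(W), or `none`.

2

Numerically λ ≈ 4.23607 and λ' = −1/λ ≈ -0.23607.
candidate 1: (m,n)=(-10,-10) → π∥ = -10-10·λ ≈ -52.36068, π⊥ = -10-10·λ' ≈ -7.63932 ∉ [-1.3, -0.9) ⇒ out
candidate 2: (m,n)=(1,9) → π∥ = 1+9·λ ≈ 39.12461, π⊥ = 1+9·λ' ≈ -1.12461 ∈ [-1.3, -0.9) ⇒ IN Λ
candidate 3: (m,n)=(1,7) → π∥ = 1+7·λ ≈ 30.65248, π⊥ = 1+7·λ' ≈ -0.65248 ∉ [-1.3, -0.9) ⇒ out
candidate 4: (m,n)=(-2,-5) → π∥ = -2-5·λ ≈ -23.18034, π⊥ = -2-5·λ' ≈ -0.81966 ∉ [-1.3, -0.9) ⇒ out
candidate 5: (m,n)=(-3,-10) → π∥ = -3-10·λ ≈ -45.36068, π⊥ = -3-10·λ' ≈ -0.63932 ∉ [-1.3, -0.9) ⇒ out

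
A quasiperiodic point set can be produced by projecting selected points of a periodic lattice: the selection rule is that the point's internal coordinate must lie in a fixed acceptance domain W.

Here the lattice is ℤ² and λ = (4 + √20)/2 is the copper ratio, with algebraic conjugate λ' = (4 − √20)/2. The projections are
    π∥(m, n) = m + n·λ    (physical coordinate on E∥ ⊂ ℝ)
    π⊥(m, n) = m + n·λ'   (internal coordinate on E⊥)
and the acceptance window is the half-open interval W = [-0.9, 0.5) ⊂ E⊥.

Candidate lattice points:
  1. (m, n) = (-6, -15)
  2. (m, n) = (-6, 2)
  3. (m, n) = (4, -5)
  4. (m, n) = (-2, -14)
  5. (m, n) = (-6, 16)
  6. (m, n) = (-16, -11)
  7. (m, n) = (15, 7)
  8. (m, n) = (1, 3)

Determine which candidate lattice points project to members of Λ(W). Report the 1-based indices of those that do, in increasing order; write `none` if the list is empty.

Compute λ' = (4−√20)/2 = -0.23607, so π⊥(m,n) = m -0.23607·n.
candidate 1: (m,n)=(-6,-15) → π∥ = -6-15·λ ≈ -69.54102, π⊥ = -6-15·λ' ≈ -2.45898 ∉ [-0.9, 0.5) ⇒ out
candidate 2: (m,n)=(-6,2) → π∥ = -6+2·λ ≈ 2.47214, π⊥ = -6+2·λ' ≈ -6.47214 ∉ [-0.9, 0.5) ⇒ out
candidate 3: (m,n)=(4,-5) → π∥ = 4-5·λ ≈ -17.18034, π⊥ = 4-5·λ' ≈ 5.18034 ∉ [-0.9, 0.5) ⇒ out
candidate 4: (m,n)=(-2,-14) → π∥ = -2-14·λ ≈ -61.30495, π⊥ = -2-14·λ' ≈ 1.30495 ∉ [-0.9, 0.5) ⇒ out
candidate 5: (m,n)=(-6,16) → π∥ = -6+16·λ ≈ 61.77709, π⊥ = -6+16·λ' ≈ -9.77709 ∉ [-0.9, 0.5) ⇒ out
candidate 6: (m,n)=(-16,-11) → π∥ = -16-11·λ ≈ -62.59675, π⊥ = -16-11·λ' ≈ -13.40325 ∉ [-0.9, 0.5) ⇒ out
candidate 7: (m,n)=(15,7) → π∥ = 15+7·λ ≈ 44.65248, π⊥ = 15+7·λ' ≈ 13.34752 ∉ [-0.9, 0.5) ⇒ out
candidate 8: (m,n)=(1,3) → π∥ = 1+3·λ ≈ 13.70820, π⊥ = 1+3·λ' ≈ 0.29180 ∈ [-0.9, 0.5) ⇒ IN Λ

8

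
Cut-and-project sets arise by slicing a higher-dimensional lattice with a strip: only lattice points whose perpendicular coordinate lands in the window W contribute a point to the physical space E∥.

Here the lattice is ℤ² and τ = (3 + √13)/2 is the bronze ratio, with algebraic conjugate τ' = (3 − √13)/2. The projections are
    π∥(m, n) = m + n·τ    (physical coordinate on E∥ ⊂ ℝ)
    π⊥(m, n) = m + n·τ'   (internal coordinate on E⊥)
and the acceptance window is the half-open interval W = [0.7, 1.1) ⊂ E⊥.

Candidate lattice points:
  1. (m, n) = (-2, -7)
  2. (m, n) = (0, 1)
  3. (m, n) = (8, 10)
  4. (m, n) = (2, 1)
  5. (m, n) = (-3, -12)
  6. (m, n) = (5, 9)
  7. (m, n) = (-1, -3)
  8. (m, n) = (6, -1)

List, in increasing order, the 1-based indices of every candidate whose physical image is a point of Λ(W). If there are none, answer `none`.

τ' = (3−√13)/2 ≈ -0.3028.
[1] lift (-2,-7): star map gives 0.1194; window check 0.7 ≤ 0.1194 < 1.1 is false → out
[2] lift (0,1): star map gives -0.3028; window check 0.7 ≤ -0.3028 < 1.1 is false → out
[3] lift (8,10): star map gives 4.9722; window check 0.7 ≤ 4.9722 < 1.1 is false → out
[4] lift (2,1): star map gives 1.6972; window check 0.7 ≤ 1.6972 < 1.1 is false → out
[5] lift (-3,-12): star map gives 0.6333; window check 0.7 ≤ 0.6333 < 1.1 is false → out
[6] lift (5,9): star map gives 2.2750; window check 0.7 ≤ 2.2750 < 1.1 is false → out
[7] lift (-1,-3): star map gives -0.0917; window check 0.7 ≤ -0.0917 < 1.1 is false → out
[8] lift (6,-1): star map gives 6.3028; window check 0.7 ≤ 6.3028 < 1.1 is false → out

none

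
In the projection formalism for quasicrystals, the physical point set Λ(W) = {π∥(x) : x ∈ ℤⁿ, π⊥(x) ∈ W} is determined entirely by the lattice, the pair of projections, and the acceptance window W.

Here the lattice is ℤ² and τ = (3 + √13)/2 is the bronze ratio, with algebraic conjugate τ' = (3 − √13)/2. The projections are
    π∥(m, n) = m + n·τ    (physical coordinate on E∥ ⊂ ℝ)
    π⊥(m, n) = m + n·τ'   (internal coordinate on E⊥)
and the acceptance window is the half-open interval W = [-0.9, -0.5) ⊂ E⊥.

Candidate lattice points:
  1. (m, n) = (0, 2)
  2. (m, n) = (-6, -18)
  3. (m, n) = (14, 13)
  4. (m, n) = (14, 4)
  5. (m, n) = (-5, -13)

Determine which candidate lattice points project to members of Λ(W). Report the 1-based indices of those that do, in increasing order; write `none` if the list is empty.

1, 2

τ' = (3−√13)/2 ≈ -0.3028.
candidate 1: (m,n)=(0,2) → π∥ = 0+2·τ ≈ 6.6056, π⊥ = 0+2·τ' ≈ -0.6056 ∈ [-0.9, -0.5) ⇒ IN Λ
candidate 2: (m,n)=(-6,-18) → π∥ = -6-18·τ ≈ -65.4500, π⊥ = -6-18·τ' ≈ -0.5500 ∈ [-0.9, -0.5) ⇒ IN Λ
candidate 3: (m,n)=(14,13) → π∥ = 14+13·τ ≈ 56.9361, π⊥ = 14+13·τ' ≈ 10.0639 ∉ [-0.9, -0.5) ⇒ out
candidate 4: (m,n)=(14,4) → π∥ = 14+4·τ ≈ 27.2111, π⊥ = 14+4·τ' ≈ 12.7889 ∉ [-0.9, -0.5) ⇒ out
candidate 5: (m,n)=(-5,-13) → π∥ = -5-13·τ ≈ -47.9361, π⊥ = -5-13·τ' ≈ -1.0639 ∉ [-0.9, -0.5) ⇒ out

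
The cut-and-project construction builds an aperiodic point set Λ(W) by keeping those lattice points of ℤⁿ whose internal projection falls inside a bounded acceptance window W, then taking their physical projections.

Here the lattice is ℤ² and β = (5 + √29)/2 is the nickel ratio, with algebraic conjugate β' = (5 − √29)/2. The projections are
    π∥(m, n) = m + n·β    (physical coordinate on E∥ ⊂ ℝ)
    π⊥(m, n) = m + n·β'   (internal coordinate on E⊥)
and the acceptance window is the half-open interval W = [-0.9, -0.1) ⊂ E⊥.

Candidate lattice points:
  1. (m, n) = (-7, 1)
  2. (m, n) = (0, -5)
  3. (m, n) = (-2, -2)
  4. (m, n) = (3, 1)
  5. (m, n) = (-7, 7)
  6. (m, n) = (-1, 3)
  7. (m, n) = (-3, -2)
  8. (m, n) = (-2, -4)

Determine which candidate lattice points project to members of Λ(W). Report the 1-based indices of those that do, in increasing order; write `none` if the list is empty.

Numerically β ≈ 5.192582 and β' = −1/β ≈ -0.192582.
[1] lift (-7,1): star map gives -7.192582; window check -0.9 ≤ -7.192582 < -0.1 is false → out
[2] lift (0,-5): star map gives 0.962912; window check -0.9 ≤ 0.962912 < -0.1 is false → out
[3] lift (-2,-2): star map gives -1.614835; window check -0.9 ≤ -1.614835 < -0.1 is false → out
[4] lift (3,1): star map gives 2.807418; window check -0.9 ≤ 2.807418 < -0.1 is false → out
[5] lift (-7,7): star map gives -8.348077; window check -0.9 ≤ -8.348077 < -0.1 is false → out
[6] lift (-1,3): star map gives -1.577747; window check -0.9 ≤ -1.577747 < -0.1 is false → out
[7] lift (-3,-2): star map gives -2.614835; window check -0.9 ≤ -2.614835 < -0.1 is false → out
[8] lift (-2,-4): star map gives -1.229670; window check -0.9 ≤ -1.229670 < -0.1 is false → out

none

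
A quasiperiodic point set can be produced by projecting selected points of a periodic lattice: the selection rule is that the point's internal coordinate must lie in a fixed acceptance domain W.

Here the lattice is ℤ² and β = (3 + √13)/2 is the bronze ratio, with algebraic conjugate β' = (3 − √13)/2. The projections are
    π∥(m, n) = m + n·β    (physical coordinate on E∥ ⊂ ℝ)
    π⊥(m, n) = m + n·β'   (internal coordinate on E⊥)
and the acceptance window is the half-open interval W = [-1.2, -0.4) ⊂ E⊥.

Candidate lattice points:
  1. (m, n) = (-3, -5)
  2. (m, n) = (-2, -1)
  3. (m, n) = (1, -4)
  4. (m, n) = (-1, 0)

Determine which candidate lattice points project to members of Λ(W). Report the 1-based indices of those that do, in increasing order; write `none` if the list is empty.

4

Compute β' = (3−√13)/2 = -0.302776, so π⊥(m,n) = m -0.302776·n.
#1 (-3,-5): internal coord -3 + (-5)·β' = -1.486122; -1.486122 ∉ [-1.2, -0.4) → out
#2 (-2,-1): internal coord -2 + (-1)·β' = -1.697224; -1.697224 ∉ [-1.2, -0.4) → out
#3 (1,-4): internal coord 1 + (-4)·β' = +2.211103; +2.211103 ∉ [-1.2, -0.4) → out
#4 (-1,0): internal coord -1 + (0)·β' = -1.000000; -1.000000 ∈ [-1.2, -0.4) → IN Λ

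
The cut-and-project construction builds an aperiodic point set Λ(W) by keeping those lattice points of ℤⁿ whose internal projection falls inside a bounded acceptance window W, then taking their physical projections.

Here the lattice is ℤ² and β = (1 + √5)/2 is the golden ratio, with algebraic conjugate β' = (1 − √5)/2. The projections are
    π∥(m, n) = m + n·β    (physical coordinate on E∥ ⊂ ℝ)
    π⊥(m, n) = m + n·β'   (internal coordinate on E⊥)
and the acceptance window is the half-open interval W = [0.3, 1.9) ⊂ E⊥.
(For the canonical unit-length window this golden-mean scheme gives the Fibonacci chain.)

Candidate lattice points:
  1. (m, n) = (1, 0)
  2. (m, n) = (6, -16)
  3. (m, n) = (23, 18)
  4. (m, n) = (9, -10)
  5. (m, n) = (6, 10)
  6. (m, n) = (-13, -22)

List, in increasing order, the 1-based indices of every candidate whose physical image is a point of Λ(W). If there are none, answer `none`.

Numerically β ≈ 1.6180 and β' = −1/β ≈ -0.6180.
[1] lift (1,0): star map gives 1.0000; window check 0.3 ≤ 1.0000 < 1.9 is true → IN Λ
[2] lift (6,-16): star map gives 15.8885; window check 0.3 ≤ 15.8885 < 1.9 is false → out
[3] lift (23,18): star map gives 11.8754; window check 0.3 ≤ 11.8754 < 1.9 is false → out
[4] lift (9,-10): star map gives 15.1803; window check 0.3 ≤ 15.1803 < 1.9 is false → out
[5] lift (6,10): star map gives -0.1803; window check 0.3 ≤ -0.1803 < 1.9 is false → out
[6] lift (-13,-22): star map gives 0.5967; window check 0.3 ≤ 0.5967 < 1.9 is true → IN Λ

1, 6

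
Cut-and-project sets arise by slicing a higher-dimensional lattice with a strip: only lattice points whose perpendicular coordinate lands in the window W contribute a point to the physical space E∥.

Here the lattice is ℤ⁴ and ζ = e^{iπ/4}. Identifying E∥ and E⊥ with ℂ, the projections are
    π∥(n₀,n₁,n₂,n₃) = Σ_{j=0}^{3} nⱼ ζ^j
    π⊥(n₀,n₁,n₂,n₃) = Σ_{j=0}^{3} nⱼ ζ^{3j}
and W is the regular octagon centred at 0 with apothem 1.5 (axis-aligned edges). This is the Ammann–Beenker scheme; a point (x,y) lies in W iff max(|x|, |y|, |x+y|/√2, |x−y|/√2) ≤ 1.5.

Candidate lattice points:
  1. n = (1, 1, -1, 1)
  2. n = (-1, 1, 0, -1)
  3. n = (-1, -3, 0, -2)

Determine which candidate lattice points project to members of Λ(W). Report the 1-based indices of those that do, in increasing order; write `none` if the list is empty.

With ζ = e^{iπ/4} the internal vectors are ζ^0,ζ^3,ζ^6,ζ^9.
#1 (1, 1, -1, 1): internal (1.00000, 2.41421); octagon support 2.41421 vs apothem 1.5 → ∉ W
#2 (-1, 1, 0, -1): internal (-2.41421, 0.00000); octagon support 2.41421 vs apothem 1.5 → ∉ W
#3 (-1, -3, 0, -2): internal (-0.29289, -3.53553); octagon support 3.53553 vs apothem 1.5 → ∉ W

none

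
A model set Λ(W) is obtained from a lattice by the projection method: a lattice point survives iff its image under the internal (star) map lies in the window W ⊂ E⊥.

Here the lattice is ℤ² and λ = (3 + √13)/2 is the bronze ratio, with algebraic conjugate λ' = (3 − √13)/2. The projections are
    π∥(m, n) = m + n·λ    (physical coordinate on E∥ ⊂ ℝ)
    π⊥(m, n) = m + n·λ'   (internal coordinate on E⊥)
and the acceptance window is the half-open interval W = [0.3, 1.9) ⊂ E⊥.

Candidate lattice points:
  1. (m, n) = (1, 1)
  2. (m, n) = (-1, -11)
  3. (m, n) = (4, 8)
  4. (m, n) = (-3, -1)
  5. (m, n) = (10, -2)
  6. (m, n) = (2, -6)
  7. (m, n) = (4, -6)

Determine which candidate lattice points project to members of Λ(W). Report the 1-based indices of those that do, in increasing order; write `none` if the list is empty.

Compute λ' = (3−√13)/2 = -0.30278, so π⊥(m,n) = m -0.30278·n.
#1 (1,1): internal coord 1 + (1)·λ' = +0.69722; +0.69722 ∈ [0.3, 1.9) → IN Λ
#2 (-1,-11): internal coord -1 + (-11)·λ' = +2.33053; +2.33053 ∉ [0.3, 1.9) → out
#3 (4,8): internal coord 4 + (8)·λ' = +1.57779; +1.57779 ∈ [0.3, 1.9) → IN Λ
#4 (-3,-1): internal coord -3 + (-1)·λ' = -2.69722; -2.69722 ∉ [0.3, 1.9) → out
#5 (10,-2): internal coord 10 + (-2)·λ' = +10.60555; +10.60555 ∉ [0.3, 1.9) → out
#6 (2,-6): internal coord 2 + (-6)·λ' = +3.81665; +3.81665 ∉ [0.3, 1.9) → out
#7 (4,-6): internal coord 4 + (-6)·λ' = +5.81665; +5.81665 ∉ [0.3, 1.9) → out

1, 3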